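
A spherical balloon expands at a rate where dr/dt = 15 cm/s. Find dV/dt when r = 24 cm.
34560π cm³/s

V = (4/3)πr³
dV/dt = dV/dr · dr/dt = 4πr² · 15
At r = 24: dV/dt = 34560π cm³/s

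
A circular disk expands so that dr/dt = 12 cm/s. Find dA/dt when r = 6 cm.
144π cm²/s

A = πr²
dA/dt = 2πr · dr/dt = 2π(6)(12) = 144π cm²/s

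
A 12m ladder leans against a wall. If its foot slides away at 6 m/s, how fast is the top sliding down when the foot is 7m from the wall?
42√95/95 ≈ 4.309 m/s

x² + y² = 12²
2x·dx/dt + 2y·dy/dt = 0
dy/dt = -x/y · dx/dt = -7/√95 · 6 = -42√95/95 m/s
The top is descending at 42√95/95 ≈ 4.309 m/s.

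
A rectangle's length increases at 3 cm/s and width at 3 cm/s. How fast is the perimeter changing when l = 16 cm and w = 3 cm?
12 cm/s

P = 2(l + w)
dP/dt = 2(dl/dt + dw/dt) = 2(3 + 3) = 12 cm/s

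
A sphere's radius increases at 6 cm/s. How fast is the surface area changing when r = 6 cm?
288π cm²/s

S = 4πr²
dS/dt = dS/dr · dr/dt = 8πr · 6
At r = 6: dS/dt = 288π cm²/s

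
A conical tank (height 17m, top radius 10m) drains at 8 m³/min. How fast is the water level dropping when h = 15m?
578/(5625π) ≈ 0.03271 m/min

r/h = 10/17, so r = (10/17)h
V = (1/3)πr²h = (1/3)π((10/17)h)²h = (100/867)πh³
dV/dh = (100/289)πh²
dh/dt = (dV/dt)/(dV/dh) = -8/((100/289)π·15²) = -578/(5625π) m/min
The level is dropping at 578/(5625π) ≈ 0.03271 m/min.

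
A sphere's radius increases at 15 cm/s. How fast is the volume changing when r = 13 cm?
10140π cm³/s

V = (4/3)πr³
dV/dt = dV/dr · dr/dt = 4πr² · 15
At r = 13: dV/dt = 10140π cm³/s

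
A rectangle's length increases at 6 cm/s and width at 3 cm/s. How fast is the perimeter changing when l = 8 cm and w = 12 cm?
18 cm/s

P = 2(l + w)
dP/dt = 2(dl/dt + dw/dt) = 2(6 + 3) = 18 cm/s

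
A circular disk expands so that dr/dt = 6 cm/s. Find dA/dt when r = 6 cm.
72π cm²/s

A = πr²
dA/dt = 2πr · dr/dt = 2π(6)(6) = 72π cm²/s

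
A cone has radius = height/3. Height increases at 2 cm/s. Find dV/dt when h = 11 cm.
242π/9 cm³/s

V = (1/3)π(h/3)²h = πh³/27
dV/dt = πh²/9 · 2
At h = 11: dV/dt = 242π/9 cm³/s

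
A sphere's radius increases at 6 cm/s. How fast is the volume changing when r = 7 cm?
1176π cm³/s

V = (4/3)πr³
dV/dt = dV/dr · dr/dt = 4πr² · 6
At r = 7: dV/dt = 1176π cm³/s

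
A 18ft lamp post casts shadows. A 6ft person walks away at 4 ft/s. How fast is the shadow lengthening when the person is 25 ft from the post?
2 ft/s

By similar triangles: 18/(x+s) = 6/s
Solving: s = 6x/12
ds/dt = 6/12 · dx/dt = 1/2 · 4 = 2 ft/s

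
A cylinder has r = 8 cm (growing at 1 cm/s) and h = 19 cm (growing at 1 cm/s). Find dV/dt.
368π cm³/s

V = πr²h
dV/dt = 2πrh·dr/dt + πr²·dh/dt
= 2π(8)(19)(1) + π(8)²(1)
= 368π cm³/s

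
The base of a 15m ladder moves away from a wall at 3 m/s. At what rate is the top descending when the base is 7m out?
21√11/44 ≈ 1.583 m/s

x² + y² = 15²
2x·dx/dt + 2y·dy/dt = 0
dy/dt = -x/y · dx/dt = -7/(4√11) · 3 = -21√11/44 m/s
The top is descending at 21√11/44 ≈ 1.583 m/s.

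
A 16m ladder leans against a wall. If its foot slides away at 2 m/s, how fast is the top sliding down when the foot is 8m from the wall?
2√3/3 ≈ 1.155 m/s

x² + y² = 16²
2x·dx/dt + 2y·dy/dt = 0
dy/dt = -x/y · dx/dt = -8/(8√3) · 2 = -2√3/3 m/s
The top is descending at 2√3/3 ≈ 1.155 m/s.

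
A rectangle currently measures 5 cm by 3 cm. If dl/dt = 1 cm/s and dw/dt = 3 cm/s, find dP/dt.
8 cm/s

P = 2(l + w)
dP/dt = 2(dl/dt + dw/dt) = 2(1 + 3) = 8 cm/s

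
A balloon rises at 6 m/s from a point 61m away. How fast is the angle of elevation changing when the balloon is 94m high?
0.029147 rad/s

tan(θ) = y/61
sec²(θ) · dθ/dt = (1/61) · dy/dt
dθ/dt = cos²(θ)/61 · 6 = 61/(61² + 94²) · 6
dθ/dt = 0.029147 rad/s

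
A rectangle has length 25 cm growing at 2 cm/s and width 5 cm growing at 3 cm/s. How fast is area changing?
85 cm²/s

A = lw
dA/dt = w·dl/dt + l·dw/dt = 5·2 + 25·3 = 85 cm²/s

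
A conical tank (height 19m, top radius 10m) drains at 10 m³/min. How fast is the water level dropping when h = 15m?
361/(2250π) ≈ 0.05107 m/min

r/h = 10/19, so r = (10/19)h
V = (1/3)πr²h = (1/3)π((10/19)h)²h = (100/1083)πh³
dV/dh = (100/361)πh²
dh/dt = (dV/dt)/(dV/dh) = -10/((100/361)π·15²) = -361/(2250π) m/min
The level is dropping at 361/(2250π) ≈ 0.05107 m/min.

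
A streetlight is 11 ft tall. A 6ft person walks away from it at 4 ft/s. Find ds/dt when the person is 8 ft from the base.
24/5 ft/s

By similar triangles: 11/(x+s) = 6/s
Solving: s = 6x/5
ds/dt = 6/5 · dx/dt = 6/5 · 4 = 24/5 ft/s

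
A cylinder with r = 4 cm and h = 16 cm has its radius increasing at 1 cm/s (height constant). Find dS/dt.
48π cm²/s

S = 2πrh + 2πr² (lateral + bases)
dS/dt = (2πh + 4πr)·dr/dt = (2π·16 + 4π·4)·1
= 48π cm²/s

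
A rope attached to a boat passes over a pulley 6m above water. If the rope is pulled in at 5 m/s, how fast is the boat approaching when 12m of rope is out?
10√3/3 ≈ 5.774 m/s

rope² = x² + 6²
x = √(12² - 6²) = 6√3
dx/dt = (rope/x) · d(rope)/dt = (12/(6√3)) · (-5) = -10√3/3 m/s
The boat approaches at 10√3/3 ≈ 5.774 m/s.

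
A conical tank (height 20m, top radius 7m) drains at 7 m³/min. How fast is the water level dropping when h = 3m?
400/(63π) ≈ 2.021 m/min

r/h = 7/20, so r = (7/20)h
V = (1/3)πr²h = (1/3)π((7/20)h)²h = (49/1200)πh³
dV/dh = (49/400)πh²
dh/dt = (dV/dt)/(dV/dh) = -7/((49/400)π·3²) = -400/(63π) m/min
The level is dropping at 400/(63π) ≈ 2.021 m/min.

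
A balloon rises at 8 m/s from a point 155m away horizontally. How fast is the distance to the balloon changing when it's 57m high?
228√27274/13637 ≈ 2.761 m/s

z² = 155² + y²
z = √(155² + 57²) = √27274
dz/dt = y/z · dy/dt = 57/√27274 · 8 = 228√27274/13637 ≈ 2.761 m/s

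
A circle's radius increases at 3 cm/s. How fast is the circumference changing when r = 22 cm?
6π cm/s

C = 2πr
dC/dt = 2π · dr/dt = 2π · 3 = 6π cm/s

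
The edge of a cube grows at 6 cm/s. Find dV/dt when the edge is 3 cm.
162 cm³/s

V = s³
dV/dt = 3s² · ds/dt = 3·3²·6 = 162 cm³/s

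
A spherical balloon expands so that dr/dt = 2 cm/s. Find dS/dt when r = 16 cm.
256π cm²/s

S = 4πr²
dS/dt = dS/dr · dr/dt = 8πr · 2
At r = 16: dS/dt = 256π cm²/s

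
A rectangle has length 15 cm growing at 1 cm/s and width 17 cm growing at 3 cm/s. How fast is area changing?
62 cm²/s

A = lw
dA/dt = w·dl/dt + l·dw/dt = 17·1 + 15·3 = 62 cm²/s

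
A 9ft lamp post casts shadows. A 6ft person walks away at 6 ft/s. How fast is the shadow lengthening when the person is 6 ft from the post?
12 ft/s

By similar triangles: 9/(x+s) = 6/s
Solving: s = 6x/3
ds/dt = 6/3 · dx/dt = 2 · 6 = 12 ft/s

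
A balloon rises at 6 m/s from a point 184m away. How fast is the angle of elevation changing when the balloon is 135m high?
0.021198 rad/s

tan(θ) = y/184
sec²(θ) · dθ/dt = (1/184) · dy/dt
dθ/dt = cos²(θ)/184 · 6 = 184/(184² + 135²) · 6
dθ/dt = 0.021198 rad/s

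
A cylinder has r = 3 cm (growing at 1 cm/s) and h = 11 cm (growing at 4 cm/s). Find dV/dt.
102π cm³/s

V = πr²h
dV/dt = 2πrh·dr/dt + πr²·dh/dt
= 2π(3)(11)(1) + π(3)²(4)
= 102π cm³/s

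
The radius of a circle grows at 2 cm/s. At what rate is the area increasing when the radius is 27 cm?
108π cm²/s

A = πr²
dA/dt = 2πr · dr/dt = 2π(27)(2) = 108π cm²/s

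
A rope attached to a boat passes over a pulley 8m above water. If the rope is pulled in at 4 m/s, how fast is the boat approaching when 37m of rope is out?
148√145/435 ≈ 4.097 m/s

rope² = x² + 8²
x = √(37² - 8²) = 3√145
dx/dt = (rope/x) · d(rope)/dt = (37/(3√145)) · (-4) = -148√145/435 m/s
The boat approaches at 148√145/435 ≈ 4.097 m/s.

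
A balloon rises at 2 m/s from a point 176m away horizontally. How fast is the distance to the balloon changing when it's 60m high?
30√2161/2161 ≈ 0.6453 m/s

z² = 176² + y²
z = √(176² + 60²) = 4√2161
dz/dt = y/z · dy/dt = 60/(4√2161) · 2 = 30√2161/2161 ≈ 0.6453 m/s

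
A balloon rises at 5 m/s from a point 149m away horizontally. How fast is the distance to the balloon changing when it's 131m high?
655√39362/39362 ≈ 3.301 m/s

z² = 149² + y²
z = √(149² + 131²) = √39362
dz/dt = y/z · dy/dt = 131/√39362 · 5 = 655√39362/39362 ≈ 3.301 m/s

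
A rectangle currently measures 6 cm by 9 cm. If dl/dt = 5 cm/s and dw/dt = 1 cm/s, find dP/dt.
12 cm/s

P = 2(l + w)
dP/dt = 2(dl/dt + dw/dt) = 2(5 + 1) = 12 cm/s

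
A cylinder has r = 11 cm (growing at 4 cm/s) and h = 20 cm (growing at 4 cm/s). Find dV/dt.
2244π cm³/s

V = πr²h
dV/dt = 2πrh·dr/dt + πr²·dh/dt
= 2π(11)(20)(4) + π(11)²(4)
= 2244π cm³/s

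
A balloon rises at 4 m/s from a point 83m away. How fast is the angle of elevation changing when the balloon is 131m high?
0.013805 rad/s

tan(θ) = y/83
sec²(θ) · dθ/dt = (1/83) · dy/dt
dθ/dt = cos²(θ)/83 · 4 = 83/(83² + 131²) · 4
dθ/dt = 0.013805 rad/s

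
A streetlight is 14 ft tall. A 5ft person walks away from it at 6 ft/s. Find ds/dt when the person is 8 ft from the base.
10/3 ft/s

By similar triangles: 14/(x+s) = 5/s
Solving: s = 5x/9
ds/dt = 5/9 · dx/dt = 5/9 · 6 = 10/3 ft/s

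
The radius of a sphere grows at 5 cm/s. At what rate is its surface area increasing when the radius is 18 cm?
720π cm²/s

S = 4πr²
dS/dt = dS/dr · dr/dt = 8πr · 5
At r = 18: dS/dt = 720π cm²/s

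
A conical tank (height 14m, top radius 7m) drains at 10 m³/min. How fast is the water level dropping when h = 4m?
5/(2π) ≈ 0.7958 m/min

r/h = 7/14, so r = (1/2)h
V = (1/3)πr²h = (1/3)π((1/2)h)²h = (1/12)πh³
dV/dh = (1/4)πh²
dh/dt = (dV/dt)/(dV/dh) = -10/((1/4)π·4²) = -5/(2π) m/min
The level is dropping at 5/(2π) ≈ 0.7958 m/min.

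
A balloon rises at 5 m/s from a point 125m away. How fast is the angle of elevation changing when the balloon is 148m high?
0.016654 rad/s

tan(θ) = y/125
sec²(θ) · dθ/dt = (1/125) · dy/dt
dθ/dt = cos²(θ)/125 · 5 = 125/(125² + 148²) · 5
dθ/dt = 0.016654 rad/s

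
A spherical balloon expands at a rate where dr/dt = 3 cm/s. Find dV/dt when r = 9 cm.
972π cm³/s

V = (4/3)πr³
dV/dt = dV/dr · dr/dt = 4πr² · 3
At r = 9: dV/dt = 972π cm³/s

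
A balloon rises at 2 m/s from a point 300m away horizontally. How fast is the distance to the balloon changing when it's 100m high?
√10/5 ≈ 0.6325 m/s

z² = 300² + y²
z = √(300² + 100²) = 100√10
dz/dt = y/z · dy/dt = 100/(100√10) · 2 = √10/5 ≈ 0.6325 m/s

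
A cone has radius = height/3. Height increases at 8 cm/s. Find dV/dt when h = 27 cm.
648π cm³/s

V = (1/3)π(h/3)²h = πh³/27
dV/dt = πh²/9 · 8
At h = 27: dV/dt = 648π cm³/s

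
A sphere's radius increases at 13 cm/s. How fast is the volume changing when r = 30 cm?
46800π cm³/s

V = (4/3)πr³
dV/dt = dV/dr · dr/dt = 4πr² · 13
At r = 30: dV/dt = 46800π cm³/s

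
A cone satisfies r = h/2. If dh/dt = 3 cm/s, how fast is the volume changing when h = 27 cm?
2187π/4 cm³/s

V = (1/3)π(h/2)²h = πh³/12
dV/dt = πh²/4 · 3
At h = 27: dV/dt = 2187π/4 cm³/s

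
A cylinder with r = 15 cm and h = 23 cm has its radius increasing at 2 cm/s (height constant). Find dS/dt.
212π cm²/s

S = 2πrh + 2πr² (lateral + bases)
dS/dt = (2πh + 4πr)·dr/dt = (2π·23 + 4π·15)·2
= 212π cm²/s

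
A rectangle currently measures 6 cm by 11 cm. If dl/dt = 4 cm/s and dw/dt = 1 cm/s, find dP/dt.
10 cm/s

P = 2(l + w)
dP/dt = 2(dl/dt + dw/dt) = 2(4 + 1) = 10 cm/s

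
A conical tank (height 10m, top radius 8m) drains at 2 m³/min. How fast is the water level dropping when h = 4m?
25/(128π) ≈ 0.06217 m/min

r/h = 8/10, so r = (4/5)h
V = (1/3)πr²h = (1/3)π((4/5)h)²h = (16/75)πh³
dV/dh = (16/25)πh²
dh/dt = (dV/dt)/(dV/dh) = -2/((16/25)π·4²) = -25/(128π) m/min
The level is dropping at 25/(128π) ≈ 0.06217 m/min.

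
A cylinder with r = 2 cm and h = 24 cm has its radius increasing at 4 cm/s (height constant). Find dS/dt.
224π cm²/s

S = 2πrh + 2πr² (lateral + bases)
dS/dt = (2πh + 4πr)·dr/dt = (2π·24 + 4π·2)·4
= 224π cm²/s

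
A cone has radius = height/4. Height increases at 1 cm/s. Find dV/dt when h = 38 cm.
361π/4 cm³/s

V = (1/3)π(h/4)²h = πh³/48
dV/dt = πh²/16 · 1
At h = 38: dV/dt = 361π/4 cm³/s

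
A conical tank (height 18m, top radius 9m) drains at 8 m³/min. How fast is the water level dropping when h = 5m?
32/(25π) ≈ 0.4074 m/min

r/h = 9/18, so r = (1/2)h
V = (1/3)πr²h = (1/3)π((1/2)h)²h = (1/12)πh³
dV/dh = (1/4)πh²
dh/dt = (dV/dt)/(dV/dh) = -8/((1/4)π·5²) = -32/(25π) m/min
The level is dropping at 32/(25π) ≈ 0.4074 m/min.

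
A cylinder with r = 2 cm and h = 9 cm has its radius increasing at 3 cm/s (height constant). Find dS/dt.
78π cm²/s

S = 2πrh + 2πr² (lateral + bases)
dS/dt = (2πh + 4πr)·dr/dt = (2π·9 + 4π·2)·3
= 78π cm²/s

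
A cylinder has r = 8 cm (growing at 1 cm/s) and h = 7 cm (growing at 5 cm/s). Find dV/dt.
432π cm³/s

V = πr²h
dV/dt = 2πrh·dr/dt + πr²·dh/dt
= 2π(8)(7)(1) + π(8)²(5)
= 432π cm³/s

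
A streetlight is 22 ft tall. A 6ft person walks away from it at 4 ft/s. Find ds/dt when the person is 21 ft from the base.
3/2 ft/s

By similar triangles: 22/(x+s) = 6/s
Solving: s = 6x/16
ds/dt = 6/16 · dx/dt = 3/8 · 4 = 3/2 ft/s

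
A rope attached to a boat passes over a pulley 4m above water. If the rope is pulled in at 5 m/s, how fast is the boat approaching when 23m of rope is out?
115√57/171 ≈ 5.077 m/s

rope² = x² + 4²
x = √(23² - 4²) = 3√57
dx/dt = (rope/x) · d(rope)/dt = (23/(3√57)) · (-5) = -115√57/171 m/s
The boat approaches at 115√57/171 ≈ 5.077 m/s.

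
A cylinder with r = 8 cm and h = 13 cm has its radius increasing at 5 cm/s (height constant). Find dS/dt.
290π cm²/s

S = 2πrh + 2πr² (lateral + bases)
dS/dt = (2πh + 4πr)·dr/dt = (2π·13 + 4π·8)·5
= 290π cm²/s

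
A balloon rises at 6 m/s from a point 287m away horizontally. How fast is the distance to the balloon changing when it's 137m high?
411√101138/50569 ≈ 2.585 m/s

z² = 287² + y²
z = √(287² + 137²) = √101138
dz/dt = y/z · dy/dt = 137/√101138 · 6 = 411√101138/50569 ≈ 2.585 m/s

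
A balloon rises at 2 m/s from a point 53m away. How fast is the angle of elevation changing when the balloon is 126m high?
0.005673 rad/s

tan(θ) = y/53
sec²(θ) · dθ/dt = (1/53) · dy/dt
dθ/dt = cos²(θ)/53 · 2 = 53/(53² + 126²) · 2
dθ/dt = 0.005673 rad/s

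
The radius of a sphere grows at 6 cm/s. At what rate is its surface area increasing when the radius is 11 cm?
528π cm²/s

S = 4πr²
dS/dt = dS/dr · dr/dt = 8πr · 6
At r = 11: dS/dt = 528π cm²/s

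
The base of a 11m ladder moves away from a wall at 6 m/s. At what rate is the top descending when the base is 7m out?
7√2/2 ≈ 4.95 m/s

x² + y² = 11²
2x·dx/dt + 2y·dy/dt = 0
dy/dt = -x/y · dx/dt = -7/(6√2) · 6 = -7√2/2 m/s
The top is descending at 7√2/2 ≈ 4.95 m/s.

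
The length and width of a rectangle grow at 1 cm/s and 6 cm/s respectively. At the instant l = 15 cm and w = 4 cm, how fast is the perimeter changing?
14 cm/s

P = 2(l + w)
dP/dt = 2(dl/dt + dw/dt) = 2(1 + 6) = 14 cm/s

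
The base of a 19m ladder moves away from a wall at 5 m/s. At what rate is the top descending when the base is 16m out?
16√105/21 ≈ 7.807 m/s

x² + y² = 19²
2x·dx/dt + 2y·dy/dt = 0
dy/dt = -x/y · dx/dt = -16/√105 · 5 = -16√105/21 m/s
The top is descending at 16√105/21 ≈ 7.807 m/s.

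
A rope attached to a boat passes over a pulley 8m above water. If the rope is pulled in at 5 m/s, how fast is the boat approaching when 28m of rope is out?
7√5/3 ≈ 5.217 m/s

rope² = x² + 8²
x = √(28² - 8²) = 12√5
dx/dt = (rope/x) · d(rope)/dt = (28/(12√5)) · (-5) = -7√5/3 m/s
The boat approaches at 7√5/3 ≈ 5.217 m/s.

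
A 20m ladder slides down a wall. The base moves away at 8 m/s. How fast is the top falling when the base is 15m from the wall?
24√7/7 ≈ 9.071 m/s

x² + y² = 20²
2x·dx/dt + 2y·dy/dt = 0
dy/dt = -x/y · dx/dt = -15/(5√7) · 8 = -24√7/7 m/s
The top is descending at 24√7/7 ≈ 9.071 m/s.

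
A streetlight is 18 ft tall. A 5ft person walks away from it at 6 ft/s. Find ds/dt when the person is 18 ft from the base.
30/13 ft/s

By similar triangles: 18/(x+s) = 5/s
Solving: s = 5x/13
ds/dt = 5/13 · dx/dt = 5/13 · 6 = 30/13 ft/s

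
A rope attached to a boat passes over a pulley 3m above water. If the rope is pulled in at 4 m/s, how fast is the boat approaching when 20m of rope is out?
80√391/391 ≈ 4.046 m/s

rope² = x² + 3²
x = √(20² - 3²) = √391
dx/dt = (rope/x) · d(rope)/dt = (20/√391) · (-4) = -80√391/391 m/s
The boat approaches at 80√391/391 ≈ 4.046 m/s.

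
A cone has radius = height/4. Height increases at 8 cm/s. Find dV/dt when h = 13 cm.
169π/2 cm³/s

V = (1/3)π(h/4)²h = πh³/48
dV/dt = πh²/16 · 8
At h = 13: dV/dt = 169π/2 cm³/s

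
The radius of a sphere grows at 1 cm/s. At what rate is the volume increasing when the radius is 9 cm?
324π cm³/s

V = (4/3)πr³
dV/dt = dV/dr · dr/dt = 4πr² · 1
At r = 9: dV/dt = 324π cm³/s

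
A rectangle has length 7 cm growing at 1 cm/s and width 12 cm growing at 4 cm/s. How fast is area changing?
40 cm²/s

A = lw
dA/dt = w·dl/dt + l·dw/dt = 12·1 + 7·4 = 40 cm²/s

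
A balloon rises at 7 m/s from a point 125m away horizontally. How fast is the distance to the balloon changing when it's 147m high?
1029√37234/37234 ≈ 5.333 m/s

z² = 125² + y²
z = √(125² + 147²) = √37234
dz/dt = y/z · dy/dt = 147/√37234 · 7 = 1029√37234/37234 ≈ 5.333 m/s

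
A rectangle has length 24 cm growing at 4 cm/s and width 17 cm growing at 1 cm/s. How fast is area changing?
92 cm²/s

A = lw
dA/dt = w·dl/dt + l·dw/dt = 17·4 + 24·1 = 92 cm²/s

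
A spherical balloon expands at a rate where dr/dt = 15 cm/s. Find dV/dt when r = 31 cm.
57660π cm³/s

V = (4/3)πr³
dV/dt = dV/dr · dr/dt = 4πr² · 15
At r = 31: dV/dt = 57660π cm³/s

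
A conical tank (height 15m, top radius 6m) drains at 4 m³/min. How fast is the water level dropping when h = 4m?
25/(16π) ≈ 0.4974 m/min

r/h = 6/15, so r = (2/5)h
V = (1/3)πr²h = (1/3)π((2/5)h)²h = (4/75)πh³
dV/dh = (4/25)πh²
dh/dt = (dV/dt)/(dV/dh) = -4/((4/25)π·4²) = -25/(16π) m/min
The level is dropping at 25/(16π) ≈ 0.4974 m/min.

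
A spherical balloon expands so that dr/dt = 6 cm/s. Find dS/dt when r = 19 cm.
912π cm²/s

S = 4πr²
dS/dt = dS/dr · dr/dt = 8πr · 6
At r = 19: dS/dt = 912π cm²/s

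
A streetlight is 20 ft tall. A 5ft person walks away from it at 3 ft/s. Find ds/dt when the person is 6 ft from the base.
1 ft/s

By similar triangles: 20/(x+s) = 5/s
Solving: s = 5x/15
ds/dt = 5/15 · dx/dt = 1/3 · 3 = 1 ft/s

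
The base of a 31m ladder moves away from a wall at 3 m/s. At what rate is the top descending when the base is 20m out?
20√561/187 ≈ 2.533 m/s

x² + y² = 31²
2x·dx/dt + 2y·dy/dt = 0
dy/dt = -x/y · dx/dt = -20/√561 · 3 = -20√561/187 m/s
The top is descending at 20√561/187 ≈ 2.533 m/s.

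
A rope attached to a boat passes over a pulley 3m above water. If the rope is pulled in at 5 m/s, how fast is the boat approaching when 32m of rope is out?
32√1015/203 ≈ 5.022 m/s

rope² = x² + 3²
x = √(32² - 3²) = √1015
dx/dt = (rope/x) · d(rope)/dt = (32/√1015) · (-5) = -32√1015/203 m/s
The boat approaches at 32√1015/203 ≈ 5.022 m/s.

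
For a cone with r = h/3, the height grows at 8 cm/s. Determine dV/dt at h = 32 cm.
8192π/9 cm³/s

V = (1/3)π(h/3)²h = πh³/27
dV/dt = πh²/9 · 8
At h = 32: dV/dt = 8192π/9 cm³/s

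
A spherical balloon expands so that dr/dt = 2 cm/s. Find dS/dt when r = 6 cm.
96π cm²/s

S = 4πr²
dS/dt = dS/dr · dr/dt = 8πr · 2
At r = 6: dS/dt = 96π cm²/s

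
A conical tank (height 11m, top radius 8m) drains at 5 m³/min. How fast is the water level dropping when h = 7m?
605/(3136π) ≈ 0.06141 m/min

r/h = 8/11, so r = (8/11)h
V = (1/3)πr²h = (1/3)π((8/11)h)²h = (64/363)πh³
dV/dh = (64/121)πh²
dh/dt = (dV/dt)/(dV/dh) = -5/((64/121)π·7²) = -605/(3136π) m/min
The level is dropping at 605/(3136π) ≈ 0.06141 m/min.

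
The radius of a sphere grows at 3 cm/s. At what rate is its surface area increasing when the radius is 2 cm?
48π cm²/s

S = 4πr²
dS/dt = dS/dr · dr/dt = 8πr · 3
At r = 2: dS/dt = 48π cm²/s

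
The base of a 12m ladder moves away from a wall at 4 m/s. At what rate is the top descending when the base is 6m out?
4√3/3 ≈ 2.309 m/s

x² + y² = 12²
2x·dx/dt + 2y·dy/dt = 0
dy/dt = -x/y · dx/dt = -6/(6√3) · 4 = -4√3/3 m/s
The top is descending at 4√3/3 ≈ 2.309 m/s.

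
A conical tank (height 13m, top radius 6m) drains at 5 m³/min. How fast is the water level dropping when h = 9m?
845/(2916π) ≈ 0.09224 m/min

r/h = 6/13, so r = (6/13)h
V = (1/3)πr²h = (1/3)π((6/13)h)²h = (12/169)πh³
dV/dh = (36/169)πh²
dh/dt = (dV/dt)/(dV/dh) = -5/((36/169)π·9²) = -845/(2916π) m/min
The level is dropping at 845/(2916π) ≈ 0.09224 m/min.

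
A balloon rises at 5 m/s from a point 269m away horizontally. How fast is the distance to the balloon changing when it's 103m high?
103√82970/16594 ≈ 1.788 m/s

z² = 269² + y²
z = √(269² + 103²) = √82970
dz/dt = y/z · dy/dt = 103/√82970 · 5 = 103√82970/16594 ≈ 1.788 m/s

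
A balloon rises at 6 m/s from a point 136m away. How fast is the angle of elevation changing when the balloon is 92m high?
0.030267 rad/s

tan(θ) = y/136
sec²(θ) · dθ/dt = (1/136) · dy/dt
dθ/dt = cos²(θ)/136 · 6 = 136/(136² + 92²) · 6
dθ/dt = 0.030267 rad/s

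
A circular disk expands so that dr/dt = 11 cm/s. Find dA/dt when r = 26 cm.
572π cm²/s

A = πr²
dA/dt = 2πr · dr/dt = 2π(26)(11) = 572π cm²/s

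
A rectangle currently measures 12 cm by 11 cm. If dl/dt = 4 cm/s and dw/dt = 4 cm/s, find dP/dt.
16 cm/s

P = 2(l + w)
dP/dt = 2(dl/dt + dw/dt) = 2(4 + 4) = 16 cm/s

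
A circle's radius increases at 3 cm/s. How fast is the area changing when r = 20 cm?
120π cm²/s

A = πr²
dA/dt = 2πr · dr/dt = 2π(20)(3) = 120π cm²/s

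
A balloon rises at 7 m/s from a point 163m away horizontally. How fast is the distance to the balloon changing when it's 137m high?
959√45338/45338 ≈ 4.504 m/s

z² = 163² + y²
z = √(163² + 137²) = √45338
dz/dt = y/z · dy/dt = 137/√45338 · 7 = 959√45338/45338 ≈ 4.504 m/s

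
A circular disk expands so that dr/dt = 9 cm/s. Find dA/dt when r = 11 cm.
198π cm²/s

A = πr²
dA/dt = 2πr · dr/dt = 2π(11)(9) = 198π cm²/s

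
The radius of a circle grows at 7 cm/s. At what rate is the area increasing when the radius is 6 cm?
84π cm²/s

A = πr²
dA/dt = 2πr · dr/dt = 2π(6)(7) = 84π cm²/s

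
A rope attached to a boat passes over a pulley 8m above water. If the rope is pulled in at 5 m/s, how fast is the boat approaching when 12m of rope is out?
3√5 ≈ 6.708 m/s

rope² = x² + 8²
x = √(12² - 8²) = 4√5
dx/dt = (rope/x) · d(rope)/dt = (12/(4√5)) · (-5) = -3√5 m/s
The boat approaches at 3√5 ≈ 6.708 m/s.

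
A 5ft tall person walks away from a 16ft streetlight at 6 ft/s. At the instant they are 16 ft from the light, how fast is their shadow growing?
30/11 ft/s

By similar triangles: 16/(x+s) = 5/s
Solving: s = 5x/11
ds/dt = 5/11 · dx/dt = 5/11 · 6 = 30/11 ft/s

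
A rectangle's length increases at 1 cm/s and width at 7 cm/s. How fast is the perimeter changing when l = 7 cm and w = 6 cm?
16 cm/s

P = 2(l + w)
dP/dt = 2(dl/dt + dw/dt) = 2(1 + 7) = 16 cm/s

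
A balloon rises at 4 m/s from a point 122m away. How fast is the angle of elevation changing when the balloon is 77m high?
0.023447 rad/s

tan(θ) = y/122
sec²(θ) · dθ/dt = (1/122) · dy/dt
dθ/dt = cos²(θ)/122 · 4 = 122/(122² + 77²) · 4
dθ/dt = 0.023447 rad/s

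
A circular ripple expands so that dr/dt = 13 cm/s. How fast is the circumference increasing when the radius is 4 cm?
26π cm/s

C = 2πr
dC/dt = 2π · dr/dt = 2π · 13 = 26π cm/s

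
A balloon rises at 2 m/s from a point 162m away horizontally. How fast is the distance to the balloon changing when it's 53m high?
106√29053/29053 ≈ 0.6219 m/s

z² = 162² + y²
z = √(162² + 53²) = √29053
dz/dt = y/z · dy/dt = 53/√29053 · 2 = 106√29053/29053 ≈ 0.6219 m/s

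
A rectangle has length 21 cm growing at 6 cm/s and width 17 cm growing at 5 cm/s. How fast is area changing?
207 cm²/s

A = lw
dA/dt = w·dl/dt + l·dw/dt = 17·6 + 21·5 = 207 cm²/s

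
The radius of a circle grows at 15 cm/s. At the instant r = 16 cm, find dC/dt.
30π cm/s

C = 2πr
dC/dt = 2π · dr/dt = 2π · 15 = 30π cm/s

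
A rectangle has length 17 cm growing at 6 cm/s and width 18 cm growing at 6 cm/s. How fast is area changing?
210 cm²/s

A = lw
dA/dt = w·dl/dt + l·dw/dt = 18·6 + 17·6 = 210 cm²/s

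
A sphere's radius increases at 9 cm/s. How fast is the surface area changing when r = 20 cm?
1440π cm²/s

S = 4πr²
dS/dt = dS/dr · dr/dt = 8πr · 9
At r = 20: dS/dt = 1440π cm²/s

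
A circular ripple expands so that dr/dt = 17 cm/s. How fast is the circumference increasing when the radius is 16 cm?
34π cm/s

C = 2πr
dC/dt = 2π · dr/dt = 2π · 17 = 34π cm/s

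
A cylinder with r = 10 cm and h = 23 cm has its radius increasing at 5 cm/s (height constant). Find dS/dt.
430π cm²/s

S = 2πrh + 2πr² (lateral + bases)
dS/dt = (2πh + 4πr)·dr/dt = (2π·23 + 4π·10)·5
= 430π cm²/s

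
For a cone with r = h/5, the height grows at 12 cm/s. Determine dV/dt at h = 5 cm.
12π cm³/s

V = (1/3)π(h/5)²h = πh³/75
dV/dt = πh²/25 · 12
At h = 5: dV/dt = 12π cm³/s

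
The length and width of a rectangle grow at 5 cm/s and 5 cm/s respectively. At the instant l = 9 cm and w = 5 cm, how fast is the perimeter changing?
20 cm/s

P = 2(l + w)
dP/dt = 2(dl/dt + dw/dt) = 2(5 + 5) = 20 cm/s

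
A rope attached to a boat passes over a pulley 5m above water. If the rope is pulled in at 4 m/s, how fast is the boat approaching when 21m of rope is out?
21√26/26 ≈ 4.118 m/s

rope² = x² + 5²
x = √(21² - 5²) = 4√26
dx/dt = (rope/x) · d(rope)/dt = (21/(4√26)) · (-4) = -21√26/26 m/s
The boat approaches at 21√26/26 ≈ 4.118 m/s.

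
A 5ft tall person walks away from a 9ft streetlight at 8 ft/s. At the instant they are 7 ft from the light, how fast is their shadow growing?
10 ft/s

By similar triangles: 9/(x+s) = 5/s
Solving: s = 5x/4
ds/dt = 5/4 · dx/dt = 5/4 · 8 = 10 ft/s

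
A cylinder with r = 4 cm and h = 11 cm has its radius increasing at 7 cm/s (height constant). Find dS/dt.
266π cm²/s

S = 2πrh + 2πr² (lateral + bases)
dS/dt = (2πh + 4πr)·dr/dt = (2π·11 + 4π·4)·7
= 266π cm²/s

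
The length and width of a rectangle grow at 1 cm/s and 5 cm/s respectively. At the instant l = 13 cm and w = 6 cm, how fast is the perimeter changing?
12 cm/s

P = 2(l + w)
dP/dt = 2(dl/dt + dw/dt) = 2(1 + 5) = 12 cm/s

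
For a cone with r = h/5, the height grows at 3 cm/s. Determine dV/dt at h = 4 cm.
48π/25 cm³/s

V = (1/3)π(h/5)²h = πh³/75
dV/dt = πh²/25 · 3
At h = 4: dV/dt = 48π/25 cm³/s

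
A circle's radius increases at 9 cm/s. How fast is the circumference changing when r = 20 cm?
18π cm/s

C = 2πr
dC/dt = 2π · dr/dt = 2π · 9 = 18π cm/s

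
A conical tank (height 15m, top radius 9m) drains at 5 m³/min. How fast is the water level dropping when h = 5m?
5/(9π) ≈ 0.1768 m/min

r/h = 9/15, so r = (3/5)h
V = (1/3)πr²h = (1/3)π((3/5)h)²h = (3/25)πh³
dV/dh = (9/25)πh²
dh/dt = (dV/dt)/(dV/dh) = -5/((9/25)π·5²) = -5/(9π) m/min
The level is dropping at 5/(9π) ≈ 0.1768 m/min.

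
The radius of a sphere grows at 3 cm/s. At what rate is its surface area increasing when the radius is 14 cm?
336π cm²/s

S = 4πr²
dS/dt = dS/dr · dr/dt = 8πr · 3
At r = 14: dS/dt = 336π cm²/s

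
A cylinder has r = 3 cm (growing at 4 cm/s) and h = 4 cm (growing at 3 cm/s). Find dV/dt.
123π cm³/s

V = πr²h
dV/dt = 2πrh·dr/dt + πr²·dh/dt
= 2π(3)(4)(4) + π(3)²(3)
= 123π cm³/s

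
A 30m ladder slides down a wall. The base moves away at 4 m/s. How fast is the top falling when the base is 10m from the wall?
√2 ≈ 1.414 m/s

x² + y² = 30²
2x·dx/dt + 2y·dy/dt = 0
dy/dt = -x/y · dx/dt = -10/(20√2) · 4 = -√2 m/s
The top is descending at √2 ≈ 1.414 m/s.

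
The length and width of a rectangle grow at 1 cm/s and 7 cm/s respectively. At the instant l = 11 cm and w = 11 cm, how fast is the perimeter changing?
16 cm/s

P = 2(l + w)
dP/dt = 2(dl/dt + dw/dt) = 2(1 + 7) = 16 cm/s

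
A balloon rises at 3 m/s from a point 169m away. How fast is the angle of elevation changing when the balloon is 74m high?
0.014896 rad/s

tan(θ) = y/169
sec²(θ) · dθ/dt = (1/169) · dy/dt
dθ/dt = cos²(θ)/169 · 3 = 169/(169² + 74²) · 3
dθ/dt = 0.014896 rad/s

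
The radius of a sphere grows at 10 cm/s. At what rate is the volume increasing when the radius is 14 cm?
7840π cm³/s

V = (4/3)πr³
dV/dt = dV/dr · dr/dt = 4πr² · 10
At r = 14: dV/dt = 7840π cm³/s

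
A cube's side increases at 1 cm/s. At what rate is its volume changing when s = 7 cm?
147 cm³/s

V = s³
dV/dt = 3s² · ds/dt = 3·7²·1 = 147 cm³/s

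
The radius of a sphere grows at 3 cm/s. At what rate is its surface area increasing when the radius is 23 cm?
552π cm²/s

S = 4πr²
dS/dt = dS/dr · dr/dt = 8πr · 3
At r = 23: dS/dt = 552π cm²/s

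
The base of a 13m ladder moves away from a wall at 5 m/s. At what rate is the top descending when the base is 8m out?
8√105/21 ≈ 3.904 m/s

x² + y² = 13²
2x·dx/dt + 2y·dy/dt = 0
dy/dt = -x/y · dx/dt = -8/√105 · 5 = -8√105/21 m/s
The top is descending at 8√105/21 ≈ 3.904 m/s.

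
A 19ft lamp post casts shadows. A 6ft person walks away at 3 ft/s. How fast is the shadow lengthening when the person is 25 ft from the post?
18/13 ft/s

By similar triangles: 19/(x+s) = 6/s
Solving: s = 6x/13
ds/dt = 6/13 · dx/dt = 6/13 · 3 = 18/13 ft/s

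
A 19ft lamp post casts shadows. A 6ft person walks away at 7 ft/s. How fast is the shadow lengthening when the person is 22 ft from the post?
42/13 ft/s

By similar triangles: 19/(x+s) = 6/s
Solving: s = 6x/13
ds/dt = 6/13 · dx/dt = 6/13 · 7 = 42/13 ft/s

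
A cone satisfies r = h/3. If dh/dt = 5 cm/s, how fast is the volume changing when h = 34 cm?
5780π/9 cm³/s

V = (1/3)π(h/3)²h = πh³/27
dV/dt = πh²/9 · 5
At h = 34: dV/dt = 5780π/9 cm³/s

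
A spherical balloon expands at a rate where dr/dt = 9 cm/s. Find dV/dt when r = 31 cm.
34596π cm³/s

V = (4/3)πr³
dV/dt = dV/dr · dr/dt = 4πr² · 9
At r = 31: dV/dt = 34596π cm³/s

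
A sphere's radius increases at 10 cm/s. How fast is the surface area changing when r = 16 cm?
1280π cm²/s

S = 4πr²
dS/dt = dS/dr · dr/dt = 8πr · 10
At r = 16: dS/dt = 1280π cm²/s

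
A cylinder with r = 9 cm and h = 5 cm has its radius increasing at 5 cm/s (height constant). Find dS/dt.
230π cm²/s

S = 2πrh + 2πr² (lateral + bases)
dS/dt = (2πh + 4πr)·dr/dt = (2π·5 + 4π·9)·5
= 230π cm²/s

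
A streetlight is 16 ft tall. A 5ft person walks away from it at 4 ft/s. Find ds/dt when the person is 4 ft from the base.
20/11 ft/s

By similar triangles: 16/(x+s) = 5/s
Solving: s = 5x/11
ds/dt = 5/11 · dx/dt = 5/11 · 4 = 20/11 ft/s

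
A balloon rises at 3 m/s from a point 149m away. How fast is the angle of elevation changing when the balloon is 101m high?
0.013795 rad/s

tan(θ) = y/149
sec²(θ) · dθ/dt = (1/149) · dy/dt
dθ/dt = cos²(θ)/149 · 3 = 149/(149² + 101²) · 3
dθ/dt = 0.013795 rad/s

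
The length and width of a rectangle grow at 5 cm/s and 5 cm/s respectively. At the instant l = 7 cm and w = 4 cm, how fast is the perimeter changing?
20 cm/s

P = 2(l + w)
dP/dt = 2(dl/dt + dw/dt) = 2(5 + 5) = 20 cm/s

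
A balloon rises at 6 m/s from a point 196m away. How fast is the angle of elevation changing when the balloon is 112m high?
0.023077 rad/s

tan(θ) = y/196
sec²(θ) · dθ/dt = (1/196) · dy/dt
dθ/dt = cos²(θ)/196 · 6 = 196/(196² + 112²) · 6
dθ/dt = 0.023077 rad/s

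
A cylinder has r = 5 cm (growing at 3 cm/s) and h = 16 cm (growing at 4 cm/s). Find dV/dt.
580π cm³/s

V = πr²h
dV/dt = 2πrh·dr/dt + πr²·dh/dt
= 2π(5)(16)(3) + π(5)²(4)
= 580π cm³/s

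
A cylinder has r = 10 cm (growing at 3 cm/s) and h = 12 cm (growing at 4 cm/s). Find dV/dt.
1120π cm³/s

V = πr²h
dV/dt = 2πrh·dr/dt + πr²·dh/dt
= 2π(10)(12)(3) + π(10)²(4)
= 1120π cm³/s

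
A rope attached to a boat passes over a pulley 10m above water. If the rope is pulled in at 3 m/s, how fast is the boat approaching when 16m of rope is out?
8√39/13 ≈ 3.843 m/s

rope² = x² + 10²
x = √(16² - 10²) = 2√39
dx/dt = (rope/x) · d(rope)/dt = (16/(2√39)) · (-3) = -8√39/13 m/s
The boat approaches at 8√39/13 ≈ 3.843 m/s.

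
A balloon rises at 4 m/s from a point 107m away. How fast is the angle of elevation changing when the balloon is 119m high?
0.016712 rad/s

tan(θ) = y/107
sec²(θ) · dθ/dt = (1/107) · dy/dt
dθ/dt = cos²(θ)/107 · 4 = 107/(107² + 119²) · 4
dθ/dt = 0.016712 rad/s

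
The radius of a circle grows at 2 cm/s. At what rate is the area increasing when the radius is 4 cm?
16π cm²/s

A = πr²
dA/dt = 2πr · dr/dt = 2π(4)(2) = 16π cm²/s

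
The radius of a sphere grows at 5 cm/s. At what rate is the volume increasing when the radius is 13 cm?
3380π cm³/s

V = (4/3)πr³
dV/dt = dV/dr · dr/dt = 4πr² · 5
At r = 13: dV/dt = 3380π cm³/s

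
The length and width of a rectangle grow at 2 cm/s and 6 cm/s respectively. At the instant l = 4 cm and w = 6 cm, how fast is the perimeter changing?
16 cm/s

P = 2(l + w)
dP/dt = 2(dl/dt + dw/dt) = 2(2 + 6) = 16 cm/s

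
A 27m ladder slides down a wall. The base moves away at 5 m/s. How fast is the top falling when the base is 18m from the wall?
2√5 ≈ 4.472 m/s

x² + y² = 27²
2x·dx/dt + 2y·dy/dt = 0
dy/dt = -x/y · dx/dt = -18/(9√5) · 5 = -2√5 m/s
The top is descending at 2√5 ≈ 4.472 m/s.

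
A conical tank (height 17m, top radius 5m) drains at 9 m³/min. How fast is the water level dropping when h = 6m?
289/(100π) ≈ 0.9199 m/min

r/h = 5/17, so r = (5/17)h
V = (1/3)πr²h = (1/3)π((5/17)h)²h = (25/867)πh³
dV/dh = (25/289)πh²
dh/dt = (dV/dt)/(dV/dh) = -9/((25/289)π·6²) = -289/(100π) m/min
The level is dropping at 289/(100π) ≈ 0.9199 m/min.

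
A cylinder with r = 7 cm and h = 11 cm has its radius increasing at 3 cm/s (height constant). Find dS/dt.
150π cm²/s

S = 2πrh + 2πr² (lateral + bases)
dS/dt = (2πh + 4πr)·dr/dt = (2π·11 + 4π·7)·3
= 150π cm²/s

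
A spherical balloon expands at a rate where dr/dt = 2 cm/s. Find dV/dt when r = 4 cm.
128π cm³/s

V = (4/3)πr³
dV/dt = dV/dr · dr/dt = 4πr² · 2
At r = 4: dV/dt = 128π cm³/s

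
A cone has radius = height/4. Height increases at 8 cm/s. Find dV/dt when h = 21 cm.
441π/2 cm³/s

V = (1/3)π(h/4)²h = πh³/48
dV/dt = πh²/16 · 8
At h = 21: dV/dt = 441π/2 cm³/s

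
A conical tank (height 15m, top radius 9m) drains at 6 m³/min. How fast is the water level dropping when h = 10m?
1/(6π) ≈ 0.05305 m/min

r/h = 9/15, so r = (3/5)h
V = (1/3)πr²h = (1/3)π((3/5)h)²h = (3/25)πh³
dV/dh = (9/25)πh²
dh/dt = (dV/dt)/(dV/dh) = -6/((9/25)π·10²) = -1/(6π) m/min
The level is dropping at 1/(6π) ≈ 0.05305 m/min.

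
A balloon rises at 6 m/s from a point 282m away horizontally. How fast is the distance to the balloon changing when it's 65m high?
390√83749/83749 ≈ 1.348 m/s

z² = 282² + y²
z = √(282² + 65²) = √83749
dz/dt = y/z · dy/dt = 65/√83749 · 6 = 390√83749/83749 ≈ 1.348 m/s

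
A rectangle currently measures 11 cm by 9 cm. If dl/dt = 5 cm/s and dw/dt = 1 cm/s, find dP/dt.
12 cm/s

P = 2(l + w)
dP/dt = 2(dl/dt + dw/dt) = 2(5 + 1) = 12 cm/s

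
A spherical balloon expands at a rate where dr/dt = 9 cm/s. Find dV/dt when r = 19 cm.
12996π cm³/s

V = (4/3)πr³
dV/dt = dV/dr · dr/dt = 4πr² · 9
At r = 19: dV/dt = 12996π cm³/s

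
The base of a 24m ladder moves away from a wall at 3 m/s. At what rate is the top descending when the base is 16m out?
6√5/5 ≈ 2.683 m/s

x² + y² = 24²
2x·dx/dt + 2y·dy/dt = 0
dy/dt = -x/y · dx/dt = -16/(8√5) · 3 = -6√5/5 m/s
The top is descending at 6√5/5 ≈ 2.683 m/s.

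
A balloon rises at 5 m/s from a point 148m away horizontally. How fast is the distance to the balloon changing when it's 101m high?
101√32105/6421 ≈ 2.818 m/s

z² = 148² + y²
z = √(148² + 101²) = √32105
dz/dt = y/z · dy/dt = 101/√32105 · 5 = 101√32105/6421 ≈ 2.818 m/s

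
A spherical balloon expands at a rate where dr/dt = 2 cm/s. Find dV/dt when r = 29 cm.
6728π cm³/s

V = (4/3)πr³
dV/dt = dV/dr · dr/dt = 4πr² · 2
At r = 29: dV/dt = 6728π cm³/s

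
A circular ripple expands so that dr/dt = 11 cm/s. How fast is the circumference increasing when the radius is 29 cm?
22π cm/s

C = 2πr
dC/dt = 2π · dr/dt = 2π · 11 = 22π cm/s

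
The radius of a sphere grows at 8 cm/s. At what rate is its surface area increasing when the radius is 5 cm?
320π cm²/s

S = 4πr²
dS/dt = dS/dr · dr/dt = 8πr · 8
At r = 5: dS/dt = 320π cm²/s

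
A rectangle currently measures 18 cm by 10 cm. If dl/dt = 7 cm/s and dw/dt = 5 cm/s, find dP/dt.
24 cm/s

P = 2(l + w)
dP/dt = 2(dl/dt + dw/dt) = 2(7 + 5) = 24 cm/s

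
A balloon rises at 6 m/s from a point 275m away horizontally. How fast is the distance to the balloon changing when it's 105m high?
63√3466/1733 ≈ 2.14 m/s

z² = 275² + y²
z = √(275² + 105²) = 5√3466
dz/dt = y/z · dy/dt = 105/(5√3466) · 6 = 63√3466/1733 ≈ 2.14 m/s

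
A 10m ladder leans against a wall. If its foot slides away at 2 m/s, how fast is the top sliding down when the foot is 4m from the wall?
4√21/21 ≈ 0.8729 m/s

x² + y² = 10²
2x·dx/dt + 2y·dy/dt = 0
dy/dt = -x/y · dx/dt = -4/(2√21) · 2 = -4√21/21 m/s
The top is descending at 4√21/21 ≈ 0.8729 m/s.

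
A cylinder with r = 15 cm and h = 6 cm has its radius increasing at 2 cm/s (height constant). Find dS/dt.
144π cm²/s

S = 2πrh + 2πr² (lateral + bases)
dS/dt = (2πh + 4πr)·dr/dt = (2π·6 + 4π·15)·2
= 144π cm²/s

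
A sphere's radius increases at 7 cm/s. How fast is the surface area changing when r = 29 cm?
1624π cm²/s

S = 4πr²
dS/dt = dS/dr · dr/dt = 8πr · 7
At r = 29: dS/dt = 1624π cm²/s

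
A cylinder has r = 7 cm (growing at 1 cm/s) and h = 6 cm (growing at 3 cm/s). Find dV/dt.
231π cm³/s

V = πr²h
dV/dt = 2πrh·dr/dt + πr²·dh/dt
= 2π(7)(6)(1) + π(7)²(3)
= 231π cm³/s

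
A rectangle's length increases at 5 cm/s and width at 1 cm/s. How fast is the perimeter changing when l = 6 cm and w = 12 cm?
12 cm/s

P = 2(l + w)
dP/dt = 2(dl/dt + dw/dt) = 2(5 + 1) = 12 cm/s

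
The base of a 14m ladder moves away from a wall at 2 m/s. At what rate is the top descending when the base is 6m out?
3√10/10 ≈ 0.9487 m/s

x² + y² = 14²
2x·dx/dt + 2y·dy/dt = 0
dy/dt = -x/y · dx/dt = -6/(4√10) · 2 = -3√10/10 m/s
The top is descending at 3√10/10 ≈ 0.9487 m/s.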